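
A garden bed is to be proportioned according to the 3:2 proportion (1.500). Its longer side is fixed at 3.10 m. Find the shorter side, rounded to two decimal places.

3:2 = 1.50000.
Shorter side = 3.10 ÷ 1.50000 ≈ 2.0667 → 2.07 m.

2.07 m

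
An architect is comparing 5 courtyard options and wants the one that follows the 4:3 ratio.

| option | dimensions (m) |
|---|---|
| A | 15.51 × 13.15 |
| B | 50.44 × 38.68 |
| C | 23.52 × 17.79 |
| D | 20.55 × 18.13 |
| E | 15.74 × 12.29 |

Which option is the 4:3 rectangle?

C

Ratios (long/short): A ≈ 1.179; B ≈ 1.304; C ≈ 1.322; D ≈ 1.133; E ≈ 1.281.
4:3 ≈ 1.333; option C is nearest (Δ 0.011).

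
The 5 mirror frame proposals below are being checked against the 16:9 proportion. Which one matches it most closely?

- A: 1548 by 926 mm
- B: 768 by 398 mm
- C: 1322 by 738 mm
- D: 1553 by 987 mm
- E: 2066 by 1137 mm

C

Target 16:9 ≈ 1.778.
A: 1.672 (Δ0.106)  B: 1.930 (Δ0.152)  C: 1.791 (Δ0.013)  D: 1.573 (Δ0.205)  E: 1.817 (Δ0.039)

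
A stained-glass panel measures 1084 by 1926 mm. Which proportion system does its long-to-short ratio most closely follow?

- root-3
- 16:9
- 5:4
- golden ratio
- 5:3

1926/1084 ≈ 1.777. Nearest candidates are 16:9 (1.778, off by 0.001) and root-3 (1.732, off by 0.045).

16:9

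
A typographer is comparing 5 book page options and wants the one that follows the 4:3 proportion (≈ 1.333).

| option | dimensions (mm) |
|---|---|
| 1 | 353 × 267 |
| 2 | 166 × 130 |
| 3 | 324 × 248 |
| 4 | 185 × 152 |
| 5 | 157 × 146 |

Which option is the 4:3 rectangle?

Ratios (long/short): 1 ≈ 1.322; 2 ≈ 1.277; 3 ≈ 1.306; 4 ≈ 1.217; 5 ≈ 1.075.
4:3 ≈ 1.333; option 1 is nearest (Δ 0.011).

1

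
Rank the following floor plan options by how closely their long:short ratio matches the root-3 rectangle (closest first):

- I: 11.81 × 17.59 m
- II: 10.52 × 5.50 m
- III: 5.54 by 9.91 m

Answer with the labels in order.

III, II, I

Ratios: I = 17.59 / 11.81 ≈ 1.489; II = 10.52 / 5.50 ≈ 1.913; III = 9.91 / 5.54 ≈ 1.789.
|Δ from 1.732|: I 0.243; II 0.181; III 0.057.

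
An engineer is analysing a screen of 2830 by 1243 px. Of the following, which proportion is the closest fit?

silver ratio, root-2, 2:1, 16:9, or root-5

root-5

2830/1243 ≈ 2.277. Nearest candidates are root-5 (2.236, off by 0.041) and silver ratio (2.414, off by 0.137).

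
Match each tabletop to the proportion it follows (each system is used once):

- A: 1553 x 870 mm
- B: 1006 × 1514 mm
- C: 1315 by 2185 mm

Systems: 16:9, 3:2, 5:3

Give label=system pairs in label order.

A = 1553/870 ≈ 1.785 → 16:9 (1.778)
B = 1514/1006 ≈ 1.505 → 3:2 (1.500)
C = 2185/1315 ≈ 1.662 → 5:3 (1.667)

A=16:9, B=3:2, C=5:3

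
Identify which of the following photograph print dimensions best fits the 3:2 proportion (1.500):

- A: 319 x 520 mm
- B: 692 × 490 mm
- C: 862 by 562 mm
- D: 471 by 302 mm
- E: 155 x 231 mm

Target 3:2 ≈ 1.500.
A: 1.630 (Δ0.130)  B: 1.412 (Δ0.088)  C: 1.534 (Δ0.034)  D: 1.560 (Δ0.060)  E: 1.490 (Δ0.010)

E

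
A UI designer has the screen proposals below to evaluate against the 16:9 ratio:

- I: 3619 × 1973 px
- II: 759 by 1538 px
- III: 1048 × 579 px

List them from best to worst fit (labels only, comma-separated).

III, I, II

I: 3619/1973 ≈ 1.834 → |1.834 − 1.778| = 0.056
II: 1538/759 ≈ 2.026 → |2.026 − 1.778| = 0.248
III: 1048/579 ≈ 1.810 → |1.810 − 1.778| = 0.032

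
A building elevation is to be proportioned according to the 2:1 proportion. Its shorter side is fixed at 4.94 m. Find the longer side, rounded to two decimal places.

9.88 m

2:1 = 2.00000.
Longer side = 4.94 × 2.00000 ≈ 9.8800 → 9.88 m.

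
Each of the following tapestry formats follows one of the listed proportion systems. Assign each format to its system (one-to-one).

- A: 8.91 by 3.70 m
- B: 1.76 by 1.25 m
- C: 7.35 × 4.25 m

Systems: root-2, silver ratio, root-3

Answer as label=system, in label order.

A=silver ratio, B=root-2, C=root-3

Ratios: A ≈ 2.408; B ≈ 1.408; C ≈ 1.729.
Targets: root-2 ≈ 1.414; silver ratio ≈ 2.414; root-3 ≈ 1.732.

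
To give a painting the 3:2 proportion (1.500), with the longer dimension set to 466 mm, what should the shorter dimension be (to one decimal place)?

3:2 = 1.50000.
Shorter side = 466 ÷ 1.50000 ≈ 310.667 → 310.7 mm.

310.7 mm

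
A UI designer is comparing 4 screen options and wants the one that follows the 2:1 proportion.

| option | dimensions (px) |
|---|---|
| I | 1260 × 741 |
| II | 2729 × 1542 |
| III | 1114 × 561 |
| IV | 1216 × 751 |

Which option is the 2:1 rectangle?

Target 2:1 ≈ 2.000.
I: 1.700 (Δ0.300)  II: 1.770 (Δ0.230)  III: 1.986 (Δ0.014)  IV: 1.619 (Δ0.381)

III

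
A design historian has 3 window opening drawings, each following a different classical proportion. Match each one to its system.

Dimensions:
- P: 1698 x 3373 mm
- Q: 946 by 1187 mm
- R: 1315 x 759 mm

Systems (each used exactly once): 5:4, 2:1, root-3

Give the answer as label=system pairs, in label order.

P = 3373/1698 ≈ 1.986 → 2:1 (2.000)
Q = 1187/946 ≈ 1.255 → 5:4 (1.250)
R = 1315/759 ≈ 1.733 → root-3 (1.732)

P=2:1, Q=5:4, R=root-3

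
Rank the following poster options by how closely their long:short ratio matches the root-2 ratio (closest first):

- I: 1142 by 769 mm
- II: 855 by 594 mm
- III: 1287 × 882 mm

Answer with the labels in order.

II, III, I

Ratios: I = 1142 / 769 ≈ 1.485; II = 855 / 594 ≈ 1.439; III = 1287 / 882 ≈ 1.459.
|Δ from 1.414|: I 0.071; II 0.025; III 0.045.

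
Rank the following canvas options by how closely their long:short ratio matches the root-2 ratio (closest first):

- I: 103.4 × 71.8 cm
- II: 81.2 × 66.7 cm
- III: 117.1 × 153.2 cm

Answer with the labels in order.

I: 103.4/71.8 ≈ 1.440 → |1.440 − 1.414| = 0.026
II: 81.2/66.7 ≈ 1.217 → |1.217 − 1.414| = 0.197
III: 153.2/117.1 ≈ 1.308 → |1.308 − 1.414| = 0.106

I, III, II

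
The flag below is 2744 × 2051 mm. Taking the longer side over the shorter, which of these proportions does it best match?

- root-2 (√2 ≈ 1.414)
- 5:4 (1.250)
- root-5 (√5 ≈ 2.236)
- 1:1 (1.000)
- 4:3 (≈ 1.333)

Ratio = 2744 / 2051 ≈ 1.338.
Distances: root-2 1.414 (Δ 0.076); 5:4 1.250 (Δ 0.088); root-5 2.236 (Δ 0.898); 1:1 1.000 (Δ 0.338); 4:3 1.333 (Δ 0.005).

4:3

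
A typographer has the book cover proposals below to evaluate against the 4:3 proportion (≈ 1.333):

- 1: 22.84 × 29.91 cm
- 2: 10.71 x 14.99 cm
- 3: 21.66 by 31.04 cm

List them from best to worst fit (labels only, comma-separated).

1: 29.91/22.84 ≈ 1.310 → |1.310 − 1.333| = 0.023
2: 14.99/10.71 ≈ 1.400 → |1.400 − 1.333| = 0.067
3: 31.04/21.66 ≈ 1.433 → |1.433 − 1.333| = 0.100

1, 2, 3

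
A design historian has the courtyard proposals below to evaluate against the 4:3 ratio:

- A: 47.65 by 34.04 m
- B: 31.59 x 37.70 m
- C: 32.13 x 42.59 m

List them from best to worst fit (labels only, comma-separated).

C, A, B

A: 47.65/34.04 ≈ 1.400 → |1.400 − 1.333| = 0.067
B: 37.70/31.59 ≈ 1.193 → |1.193 − 1.333| = 0.140
C: 42.59/32.13 ≈ 1.326 → |1.326 − 1.333| = 0.007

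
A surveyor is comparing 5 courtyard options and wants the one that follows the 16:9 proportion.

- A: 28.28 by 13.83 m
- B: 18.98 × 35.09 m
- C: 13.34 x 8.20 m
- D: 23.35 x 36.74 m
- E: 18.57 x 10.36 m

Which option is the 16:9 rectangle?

E

Target 16:9 ≈ 1.778.
A: 2.045 (Δ0.267)  B: 1.849 (Δ0.071)  C: 1.627 (Δ0.151)  D: 1.573 (Δ0.205)  E: 1.792 (Δ0.014)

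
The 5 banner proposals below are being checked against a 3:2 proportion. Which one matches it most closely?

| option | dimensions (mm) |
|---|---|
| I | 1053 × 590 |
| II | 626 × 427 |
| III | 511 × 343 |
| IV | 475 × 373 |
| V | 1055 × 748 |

Target 3:2 ≈ 1.500.
I: 1.785 (Δ0.285)  II: 1.466 (Δ0.034)  III: 1.490 (Δ0.010)  IV: 1.273 (Δ0.227)  V: 1.410 (Δ0.090)

III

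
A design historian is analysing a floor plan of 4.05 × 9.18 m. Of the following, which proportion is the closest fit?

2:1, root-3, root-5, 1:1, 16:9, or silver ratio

9.18/4.05 ≈ 2.267. Nearest candidates are root-5 (2.236, off by 0.031) and silver ratio (2.414, off by 0.147).

root-5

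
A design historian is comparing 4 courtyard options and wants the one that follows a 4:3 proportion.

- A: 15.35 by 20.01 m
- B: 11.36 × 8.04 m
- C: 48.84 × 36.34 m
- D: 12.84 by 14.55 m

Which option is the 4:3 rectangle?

Ratios (long/short): A ≈ 1.304; B ≈ 1.413; C ≈ 1.344; D ≈ 1.133.
4:3 ≈ 1.333; option C is nearest (Δ 0.011).

C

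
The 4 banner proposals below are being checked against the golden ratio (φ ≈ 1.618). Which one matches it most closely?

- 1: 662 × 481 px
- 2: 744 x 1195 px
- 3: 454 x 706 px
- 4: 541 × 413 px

2

Ratios (long/short): 1 ≈ 1.376; 2 ≈ 1.606; 3 ≈ 1.555; 4 ≈ 1.310.
golden ratio ≈ 1.618; option 2 is nearest (Δ 0.012).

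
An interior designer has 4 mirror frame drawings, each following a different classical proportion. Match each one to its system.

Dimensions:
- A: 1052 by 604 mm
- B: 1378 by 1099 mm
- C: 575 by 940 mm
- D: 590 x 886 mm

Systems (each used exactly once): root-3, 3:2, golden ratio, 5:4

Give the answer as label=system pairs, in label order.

Ratios: A ≈ 1.742; B ≈ 1.254; C ≈ 1.635; D ≈ 1.502.
Targets: root-3 ≈ 1.732; 3:2 ≈ 1.500; golden ratio ≈ 1.618; 5:4 ≈ 1.250.

A=root-3, B=5:4, C=golden ratio, D=3:2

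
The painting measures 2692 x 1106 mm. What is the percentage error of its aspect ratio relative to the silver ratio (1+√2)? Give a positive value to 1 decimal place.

Ratio = 2692 / 1106 ≈ 2.4340.
Ideal silver ratio ≈ 2.4142. |2.4340 − 2.4142| / 2.4142 ≈ 0.82% → 0.8%.

0.8%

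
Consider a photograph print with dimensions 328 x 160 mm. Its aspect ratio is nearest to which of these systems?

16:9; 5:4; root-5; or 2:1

2:1

Ratio = 328 / 160 ≈ 2.050.
Distances: 16:9 1.778 (Δ 0.272); 5:4 1.250 (Δ 0.800); root-5 2.236 (Δ 0.186); 2:1 2.000 (Δ 0.050).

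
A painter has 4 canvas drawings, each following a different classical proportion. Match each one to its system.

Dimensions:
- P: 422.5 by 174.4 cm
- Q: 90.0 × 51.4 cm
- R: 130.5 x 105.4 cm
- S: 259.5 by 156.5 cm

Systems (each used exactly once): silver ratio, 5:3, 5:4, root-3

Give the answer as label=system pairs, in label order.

P = 422.5/174.4 ≈ 2.423 → silver ratio (2.414)
Q = 90.0/51.4 ≈ 1.751 → root-3 (1.732)
R = 130.5/105.4 ≈ 1.238 → 5:4 (1.250)
S = 259.5/156.5 ≈ 1.658 → 5:3 (1.667)

P=silver ratio, Q=root-3, R=5:4, S=5:3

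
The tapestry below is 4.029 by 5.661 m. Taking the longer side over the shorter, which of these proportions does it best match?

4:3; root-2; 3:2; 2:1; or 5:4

root-2

Ratio = 5.661 / 4.029 ≈ 1.405.
Distances: 4:3 1.333 (Δ 0.072); root-2 1.414 (Δ 0.009); 3:2 1.500 (Δ 0.095); 2:1 2.000 (Δ 0.595); 5:4 1.250 (Δ 0.155).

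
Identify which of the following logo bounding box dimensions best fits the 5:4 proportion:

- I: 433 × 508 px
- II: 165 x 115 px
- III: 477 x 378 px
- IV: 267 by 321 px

III

Target 5:4 ≈ 1.250.
I: 1.173 (Δ0.077)  II: 1.435 (Δ0.185)  III: 1.262 (Δ0.012)  IV: 1.202 (Δ0.048)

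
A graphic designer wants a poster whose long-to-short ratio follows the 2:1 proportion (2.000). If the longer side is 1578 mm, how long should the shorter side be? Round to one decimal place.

789.0 mm

2:1 = 2.00000.
Shorter side = 1578 ÷ 2.00000 ≈ 789.000 → 789.0 mm.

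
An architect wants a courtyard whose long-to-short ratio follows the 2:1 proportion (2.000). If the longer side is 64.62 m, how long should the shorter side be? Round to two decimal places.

2:1 = 2.00000.
Shorter side = 64.62 ÷ 2.00000 ≈ 32.3100 → 32.31 m.

32.31 m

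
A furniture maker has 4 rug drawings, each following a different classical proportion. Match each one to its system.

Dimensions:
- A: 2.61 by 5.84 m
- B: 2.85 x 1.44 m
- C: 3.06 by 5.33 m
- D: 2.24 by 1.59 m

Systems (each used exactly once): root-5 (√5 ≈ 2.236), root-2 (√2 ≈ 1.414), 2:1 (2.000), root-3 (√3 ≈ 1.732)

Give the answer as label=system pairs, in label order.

A=root-5, B=2:1, C=root-3, D=root-2

Ratios: A ≈ 2.238; B ≈ 1.979; C ≈ 1.742; D ≈ 1.409.
Targets: root-5 ≈ 2.236; root-2 ≈ 1.414; 2:1 ≈ 2.000; root-3 ≈ 1.732.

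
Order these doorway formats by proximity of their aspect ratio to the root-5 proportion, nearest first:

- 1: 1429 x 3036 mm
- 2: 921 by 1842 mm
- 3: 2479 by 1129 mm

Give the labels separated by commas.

1: 3036/1429 ≈ 2.125 → |2.125 − 2.236| = 0.111
2: 1842/921 ≈ 2.000 → |2.000 − 2.236| = 0.236
3: 2479/1129 ≈ 2.196 → |2.196 − 2.236| = 0.040

3, 1, 2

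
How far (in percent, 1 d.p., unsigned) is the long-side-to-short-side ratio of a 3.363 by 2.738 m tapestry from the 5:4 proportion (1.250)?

Ratio = 3.363 / 2.738 ≈ 1.2283.
Ideal 5:4 = 1.2500. |1.2283 − 1.2500| / 1.2500 ≈ 1.74% → 1.7%.

1.7%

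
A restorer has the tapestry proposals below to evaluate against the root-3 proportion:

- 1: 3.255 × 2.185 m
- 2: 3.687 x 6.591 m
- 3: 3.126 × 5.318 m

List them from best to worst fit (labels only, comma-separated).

3, 2, 1

Ratios: 1 = 3.255 / 2.185 ≈ 1.490; 2 = 6.591 / 3.687 ≈ 1.788; 3 = 5.318 / 3.126 ≈ 1.701.
|Δ from 1.732|: 1 0.242; 2 0.056; 3 0.031.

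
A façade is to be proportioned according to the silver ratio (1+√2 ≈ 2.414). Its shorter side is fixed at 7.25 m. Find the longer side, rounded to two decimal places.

17.50 m

silver ratio ≈ 2.41421.
Longer side = 7.25 × 2.41421 ≈ 17.5030 → 17.50 m.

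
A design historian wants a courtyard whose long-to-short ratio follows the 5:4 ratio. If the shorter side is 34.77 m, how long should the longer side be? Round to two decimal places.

5:4 = 1.25000.
Longer side = 34.77 × 1.25000 ≈ 43.4625 → 43.46 m.

43.46 m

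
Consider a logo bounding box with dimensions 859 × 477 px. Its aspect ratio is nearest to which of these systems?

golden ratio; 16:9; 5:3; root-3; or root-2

16:9

Ratio = 859 / 477 ≈ 1.801.
Distances: golden ratio 1.618 (Δ 0.183); 16:9 1.778 (Δ 0.023); 5:3 1.667 (Δ 0.134); root-3 1.732 (Δ 0.069); root-2 1.414 (Δ 0.387).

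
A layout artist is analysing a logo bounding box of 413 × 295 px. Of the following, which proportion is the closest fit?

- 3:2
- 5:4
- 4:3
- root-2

Ratio = 413 / 295 ≈ 1.400.
Distances: 3:2 1.500 (Δ 0.100); 5:4 1.250 (Δ 0.150); 4:3 1.333 (Δ 0.067); root-2 1.414 (Δ 0.014).

root-2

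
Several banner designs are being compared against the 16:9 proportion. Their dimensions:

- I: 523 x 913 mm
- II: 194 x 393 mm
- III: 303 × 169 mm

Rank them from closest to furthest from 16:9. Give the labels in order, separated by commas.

Ratios: I = 913 / 523 ≈ 1.746; II = 393 / 194 ≈ 2.026; III = 303 / 169 ≈ 1.793.
|Δ from 1.778|: I 0.032; II 0.248; III 0.015.

III, I, II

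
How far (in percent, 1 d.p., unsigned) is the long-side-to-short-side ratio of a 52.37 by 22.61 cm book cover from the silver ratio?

4.1%

Ratio = 52.37 / 22.61 ≈ 2.3162.
Ideal silver ratio ≈ 2.4142. |2.3162 − 2.4142| / 2.4142 ≈ 4.06% → 4.1%.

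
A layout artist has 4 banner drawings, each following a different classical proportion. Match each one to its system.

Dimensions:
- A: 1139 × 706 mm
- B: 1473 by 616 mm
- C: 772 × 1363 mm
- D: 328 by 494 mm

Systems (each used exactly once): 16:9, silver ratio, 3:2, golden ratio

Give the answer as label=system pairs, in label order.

A=golden ratio, B=silver ratio, C=16:9, D=3:2

Ratios: A ≈ 1.613; B ≈ 2.391; C ≈ 1.766; D ≈ 1.506.
Targets: 16:9 ≈ 1.778; silver ratio ≈ 2.414; 3:2 ≈ 1.500; golden ratio ≈ 1.618.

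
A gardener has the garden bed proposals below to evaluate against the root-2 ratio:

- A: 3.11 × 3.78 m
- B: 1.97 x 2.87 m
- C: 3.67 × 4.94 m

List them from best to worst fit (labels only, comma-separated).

Ratios: A = 3.78 / 3.11 ≈ 1.215; B = 2.87 / 1.97 ≈ 1.457; C = 4.94 / 3.67 ≈ 1.346.
|Δ from 1.414|: A 0.199; B 0.043; C 0.068.

B, C, A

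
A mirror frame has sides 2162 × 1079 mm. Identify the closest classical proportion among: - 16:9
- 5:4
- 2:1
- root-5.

2:1

2162/1079 ≈ 2.004. Nearest candidates are 2:1 (2.000, off by 0.004) and 16:9 (1.778, off by 0.226).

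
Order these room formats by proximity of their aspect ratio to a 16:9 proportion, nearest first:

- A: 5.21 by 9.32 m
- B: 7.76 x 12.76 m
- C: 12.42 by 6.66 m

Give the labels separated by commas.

A, C, B

Ratios: A = 9.32 / 5.21 ≈ 1.789; B = 12.76 / 7.76 ≈ 1.644; C = 12.42 / 6.66 ≈ 1.865.
|Δ from 1.778|: A 0.011; B 0.134; C 0.087.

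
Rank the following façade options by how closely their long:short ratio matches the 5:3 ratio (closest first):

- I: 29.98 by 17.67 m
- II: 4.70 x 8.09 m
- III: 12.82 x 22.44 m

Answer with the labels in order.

I: 29.98/17.67 ≈ 1.697 → |1.697 − 1.667| = 0.030
II: 8.09/4.70 ≈ 1.721 → |1.721 − 1.667| = 0.054
III: 22.44/12.82 ≈ 1.750 → |1.750 − 1.667| = 0.083

I, II, III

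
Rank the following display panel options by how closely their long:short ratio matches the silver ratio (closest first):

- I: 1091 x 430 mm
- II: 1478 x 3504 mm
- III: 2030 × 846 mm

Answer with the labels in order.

Ratios: I = 1091 / 430 ≈ 2.537; II = 3504 / 1478 ≈ 2.371; III = 2030 / 846 ≈ 2.400.
|Δ from 2.414|: I 0.123; II 0.043; III 0.014.

III, II, I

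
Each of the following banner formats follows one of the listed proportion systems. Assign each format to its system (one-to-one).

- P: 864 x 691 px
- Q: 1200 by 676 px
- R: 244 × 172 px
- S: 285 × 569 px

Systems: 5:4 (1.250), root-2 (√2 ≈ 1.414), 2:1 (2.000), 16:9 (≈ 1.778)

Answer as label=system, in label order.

P = 864/691 ≈ 1.250 → 5:4 (1.250)
Q = 1200/676 ≈ 1.775 → 16:9 (1.778)
R = 244/172 ≈ 1.419 → root-2 (1.414)
S = 569/285 ≈ 1.996 → 2:1 (2.000)

P=5:4, Q=16:9, R=root-2, S=2:1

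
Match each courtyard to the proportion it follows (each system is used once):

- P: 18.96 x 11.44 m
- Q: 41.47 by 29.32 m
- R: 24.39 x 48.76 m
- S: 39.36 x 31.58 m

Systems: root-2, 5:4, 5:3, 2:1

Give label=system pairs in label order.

P = 18.96/11.44 ≈ 1.657 → 5:3 (1.667)
Q = 41.47/29.32 ≈ 1.414 → root-2 (1.414)
R = 48.76/24.39 ≈ 1.999 → 2:1 (2.000)
S = 39.36/31.58 ≈ 1.246 → 5:4 (1.250)

P=5:3, Q=root-2, R=2:1, S=5:4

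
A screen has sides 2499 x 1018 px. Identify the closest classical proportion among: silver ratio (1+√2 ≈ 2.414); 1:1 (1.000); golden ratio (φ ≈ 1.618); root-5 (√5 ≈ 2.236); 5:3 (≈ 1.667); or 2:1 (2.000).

2499/1018 ≈ 2.455. Nearest candidates are silver ratio (2.414, off by 0.041) and root-5 (2.236, off by 0.219).

silver ratio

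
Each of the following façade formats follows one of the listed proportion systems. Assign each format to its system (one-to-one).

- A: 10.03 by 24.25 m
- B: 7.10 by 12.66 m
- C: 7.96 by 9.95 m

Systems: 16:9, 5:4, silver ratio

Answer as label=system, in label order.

A = 24.25/10.03 ≈ 2.418 → silver ratio (2.414)
B = 12.66/7.10 ≈ 1.783 → 16:9 (1.778)
C = 9.95/7.96 ≈ 1.250 → 5:4 (1.250)

A=silver ratio, B=16:9, C=5:4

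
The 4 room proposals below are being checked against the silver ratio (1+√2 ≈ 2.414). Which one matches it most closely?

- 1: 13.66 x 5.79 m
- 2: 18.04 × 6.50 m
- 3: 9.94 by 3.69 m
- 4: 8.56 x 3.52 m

4

Target silver ratio ≈ 2.414.
1: 2.359 (Δ0.055)  2: 2.775 (Δ0.361)  3: 2.694 (Δ0.280)  4: 2.432 (Δ0.018)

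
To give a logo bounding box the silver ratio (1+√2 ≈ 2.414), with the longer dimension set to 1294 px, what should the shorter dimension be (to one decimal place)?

silver ratio ≈ 2.41421.
Shorter side = 1294 ÷ 2.41421 ≈ 535.993 → 536.0 px.

536.0 px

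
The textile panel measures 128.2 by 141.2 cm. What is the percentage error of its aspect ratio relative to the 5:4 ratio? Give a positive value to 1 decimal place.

Ratio = 141.2 / 128.2 ≈ 1.1014.
Ideal 5:4 = 1.2500. |1.1014 − 1.2500| / 1.2500 ≈ 11.89% → 11.9%.

11.9%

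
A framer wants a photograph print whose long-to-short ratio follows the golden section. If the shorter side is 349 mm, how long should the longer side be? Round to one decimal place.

golden ratio ≈ 1.61803.
Longer side = 349 × 1.61803 ≈ 564.692 → 564.7 mm.

564.7 mm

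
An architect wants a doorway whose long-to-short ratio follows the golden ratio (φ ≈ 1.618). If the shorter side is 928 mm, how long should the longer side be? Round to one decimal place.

1501.5 mm

golden ratio ≈ 1.61803.
Longer side = 928 × 1.61803 ≈ 1501.532 → 1501.5 mm.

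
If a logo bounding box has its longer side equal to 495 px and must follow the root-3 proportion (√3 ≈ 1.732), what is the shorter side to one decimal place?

root-3 ≈ 1.73205.
Shorter side = 495 ÷ 1.73205 ≈ 285.789 → 285.8 px.

285.8 px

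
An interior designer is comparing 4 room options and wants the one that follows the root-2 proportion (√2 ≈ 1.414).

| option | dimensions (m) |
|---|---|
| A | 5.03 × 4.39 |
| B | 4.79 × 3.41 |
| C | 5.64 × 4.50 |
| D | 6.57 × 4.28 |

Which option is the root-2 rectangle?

B

Ratios (long/short): A ≈ 1.146; B ≈ 1.405; C ≈ 1.253; D ≈ 1.535.
root-2 ≈ 1.414; option B is nearest (Δ 0.009).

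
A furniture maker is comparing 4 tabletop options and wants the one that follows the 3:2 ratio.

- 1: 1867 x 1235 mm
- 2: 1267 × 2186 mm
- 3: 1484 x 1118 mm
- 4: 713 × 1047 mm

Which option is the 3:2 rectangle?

1

Ratios (long/short): 1 ≈ 1.512; 2 ≈ 1.725; 3 ≈ 1.327; 4 ≈ 1.468.
3:2 ≈ 1.500; option 1 is nearest (Δ 0.012).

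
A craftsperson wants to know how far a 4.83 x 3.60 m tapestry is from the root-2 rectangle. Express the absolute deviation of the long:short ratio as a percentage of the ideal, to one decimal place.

Ratio = 4.83 / 3.60 ≈ 1.3417.
Ideal root-2 ≈ 1.4142. |1.3417 − 1.4142| / 1.4142 ≈ 5.13% → 5.1%.

5.1%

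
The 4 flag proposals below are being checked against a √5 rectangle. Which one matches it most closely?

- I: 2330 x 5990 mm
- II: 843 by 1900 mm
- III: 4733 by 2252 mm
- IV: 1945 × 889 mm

Target root-5 ≈ 2.236.
I: 2.571 (Δ0.335)  II: 2.254 (Δ0.018)  III: 2.102 (Δ0.134)  IV: 2.188 (Δ0.048)

II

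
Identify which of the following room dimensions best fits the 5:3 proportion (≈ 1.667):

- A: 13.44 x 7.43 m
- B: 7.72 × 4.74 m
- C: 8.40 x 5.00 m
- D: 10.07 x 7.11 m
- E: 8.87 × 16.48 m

C

Target 5:3 ≈ 1.667.
A: 1.809 (Δ0.142)  B: 1.629 (Δ0.038)  C: 1.680 (Δ0.013)  D: 1.416 (Δ0.251)  E: 1.858 (Δ0.191)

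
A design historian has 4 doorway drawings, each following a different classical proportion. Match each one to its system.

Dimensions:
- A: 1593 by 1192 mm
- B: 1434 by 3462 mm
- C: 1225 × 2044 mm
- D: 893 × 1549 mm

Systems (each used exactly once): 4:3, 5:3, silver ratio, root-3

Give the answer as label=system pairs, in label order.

A=4:3, B=silver ratio, C=5:3, D=root-3

A = 1593/1192 ≈ 1.336 → 4:3 (1.333)
B = 3462/1434 ≈ 2.414 → silver ratio (2.414)
C = 2044/1225 ≈ 1.669 → 5:3 (1.667)
D = 1549/893 ≈ 1.735 → root-3 (1.732)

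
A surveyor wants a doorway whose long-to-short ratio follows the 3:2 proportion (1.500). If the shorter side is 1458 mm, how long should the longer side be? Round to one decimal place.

3:2 = 1.50000.
Longer side = 1458 × 1.50000 ≈ 2187.000 → 2187.0 mm.

2187.0 mm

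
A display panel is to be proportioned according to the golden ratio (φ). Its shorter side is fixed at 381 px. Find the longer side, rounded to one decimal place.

golden ratio ≈ 1.61803.
Longer side = 381 × 1.61803 ≈ 616.469 → 616.5 px.

616.5 px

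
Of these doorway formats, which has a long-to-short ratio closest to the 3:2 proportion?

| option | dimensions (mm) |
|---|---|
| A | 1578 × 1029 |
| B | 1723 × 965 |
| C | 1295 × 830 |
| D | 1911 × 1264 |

Target 3:2 ≈ 1.500.
A: 1.534 (Δ0.034)  B: 1.785 (Δ0.285)  C: 1.560 (Δ0.060)  D: 1.512 (Δ0.012)

D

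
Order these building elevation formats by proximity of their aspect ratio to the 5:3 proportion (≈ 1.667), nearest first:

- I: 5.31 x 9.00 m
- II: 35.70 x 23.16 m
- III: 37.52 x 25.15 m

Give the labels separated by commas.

I, II, III

I: 9.00/5.31 ≈ 1.695 → |1.695 − 1.667| = 0.028
II: 35.70/23.16 ≈ 1.541 → |1.541 − 1.667| = 0.126
III: 37.52/25.15 ≈ 1.492 → |1.492 − 1.667| = 0.175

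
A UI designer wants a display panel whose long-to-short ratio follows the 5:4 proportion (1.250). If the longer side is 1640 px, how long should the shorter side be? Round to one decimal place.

5:4 = 1.25000.
Shorter side = 1640 ÷ 1.25000 ≈ 1312.000 → 1312.0 px.

1312.0 px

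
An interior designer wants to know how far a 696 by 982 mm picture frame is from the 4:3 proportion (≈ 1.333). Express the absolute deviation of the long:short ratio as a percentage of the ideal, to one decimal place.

5.8%

Ratio = 982 / 696 ≈ 1.4109.
Ideal 4:3 ≈ 1.3333. |1.4109 − 1.3333| / 1.3333 ≈ 5.82% → 5.8%.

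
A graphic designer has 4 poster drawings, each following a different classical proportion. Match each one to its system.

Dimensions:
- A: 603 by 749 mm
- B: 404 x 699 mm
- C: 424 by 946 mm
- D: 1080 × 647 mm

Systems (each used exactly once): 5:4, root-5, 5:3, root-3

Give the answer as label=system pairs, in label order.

A = 749/603 ≈ 1.242 → 5:4 (1.250)
B = 699/404 ≈ 1.730 → root-3 (1.732)
C = 946/424 ≈ 2.231 → root-5 (2.236)
D = 1080/647 ≈ 1.669 → 5:3 (1.667)

A=5:4, B=root-3, C=root-5, D=5:3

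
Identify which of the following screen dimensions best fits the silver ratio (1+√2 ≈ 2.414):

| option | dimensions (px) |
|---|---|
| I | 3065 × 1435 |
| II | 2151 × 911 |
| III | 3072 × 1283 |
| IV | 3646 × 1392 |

Ratios (long/short): I ≈ 2.136; II ≈ 2.361; III ≈ 2.394; IV ≈ 2.619.
silver ratio ≈ 2.414; option III is nearest (Δ 0.020).

III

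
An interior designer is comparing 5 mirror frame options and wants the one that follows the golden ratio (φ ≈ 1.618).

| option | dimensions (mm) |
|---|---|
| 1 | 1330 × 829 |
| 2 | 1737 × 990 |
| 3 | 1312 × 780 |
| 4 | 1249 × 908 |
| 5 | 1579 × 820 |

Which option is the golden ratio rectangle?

1

Target golden ratio ≈ 1.618.
1: 1.604 (Δ0.014)  2: 1.755 (Δ0.137)  3: 1.682 (Δ0.064)  4: 1.376 (Δ0.242)  5: 1.926 (Δ0.308)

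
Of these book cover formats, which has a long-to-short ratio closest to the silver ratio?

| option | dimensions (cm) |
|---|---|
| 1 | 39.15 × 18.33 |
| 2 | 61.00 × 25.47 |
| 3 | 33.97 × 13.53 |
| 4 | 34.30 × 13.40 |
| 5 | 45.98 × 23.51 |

Ratios (long/short): 1 ≈ 2.136; 2 ≈ 2.395; 3 ≈ 2.511; 4 ≈ 2.560; 5 ≈ 1.956.
silver ratio ≈ 2.414; option 2 is nearest (Δ 0.019).

2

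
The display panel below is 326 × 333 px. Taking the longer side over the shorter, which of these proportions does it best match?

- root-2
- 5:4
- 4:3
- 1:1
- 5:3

333/326 ≈ 1.021. Nearest candidates are 1:1 (1.000, off by 0.021) and 5:4 (1.250, off by 0.229).

1:1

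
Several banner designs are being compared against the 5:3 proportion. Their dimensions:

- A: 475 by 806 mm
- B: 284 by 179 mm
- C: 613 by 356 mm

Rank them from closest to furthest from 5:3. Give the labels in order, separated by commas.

A, C, B

Ratios: A = 806 / 475 ≈ 1.697; B = 284 / 179 ≈ 1.587; C = 613 / 356 ≈ 1.722.
|Δ from 1.667|: A 0.030; B 0.080; C 0.055.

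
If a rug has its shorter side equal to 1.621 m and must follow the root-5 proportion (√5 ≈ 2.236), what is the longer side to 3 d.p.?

root-5 ≈ 2.23607.
Longer side = 1.621 × 2.23607 ≈ 3.62467 → 3.625 m.

3.625 m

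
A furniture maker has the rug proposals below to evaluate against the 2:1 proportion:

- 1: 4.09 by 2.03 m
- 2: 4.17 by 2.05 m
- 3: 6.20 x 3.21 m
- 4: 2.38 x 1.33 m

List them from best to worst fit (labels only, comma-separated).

1: 4.09/2.03 ≈ 2.015 → |2.015 − 2.000| = 0.015
2: 4.17/2.05 ≈ 2.034 → |2.034 − 2.000| = 0.034
3: 6.20/3.21 ≈ 1.931 → |1.931 − 2.000| = 0.069
4: 2.38/1.33 ≈ 1.789 → |1.789 − 2.000| = 0.211

1, 2, 3, 4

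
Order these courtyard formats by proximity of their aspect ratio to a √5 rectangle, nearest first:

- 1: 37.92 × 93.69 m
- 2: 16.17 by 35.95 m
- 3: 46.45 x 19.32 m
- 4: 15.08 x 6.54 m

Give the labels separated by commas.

2, 4, 3, 1

1: 93.69/37.92 ≈ 2.471 → |2.471 − 2.236| = 0.235
2: 35.95/16.17 ≈ 2.223 → |2.223 − 2.236| = 0.013
3: 46.45/19.32 ≈ 2.404 → |2.404 − 2.236| = 0.168
4: 15.08/6.54 ≈ 2.306 → |2.306 − 2.236| = 0.070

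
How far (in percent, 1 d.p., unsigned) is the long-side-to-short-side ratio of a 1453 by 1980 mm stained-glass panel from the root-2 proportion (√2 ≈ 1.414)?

3.6%

Ratio = 1980 / 1453 ≈ 1.3627.
Ideal root-2 ≈ 1.4142. |1.3627 − 1.4142| / 1.4142 ≈ 3.64% → 3.6%.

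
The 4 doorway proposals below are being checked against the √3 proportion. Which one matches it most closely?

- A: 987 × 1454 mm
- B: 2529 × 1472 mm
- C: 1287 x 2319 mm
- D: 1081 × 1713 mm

B

Target root-3 ≈ 1.732.
A: 1.473 (Δ0.259)  B: 1.718 (Δ0.014)  C: 1.802 (Δ0.070)  D: 1.585 (Δ0.147)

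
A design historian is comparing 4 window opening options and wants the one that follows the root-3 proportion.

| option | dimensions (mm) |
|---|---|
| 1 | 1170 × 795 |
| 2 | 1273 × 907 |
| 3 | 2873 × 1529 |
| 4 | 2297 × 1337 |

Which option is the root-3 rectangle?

4

Target root-3 ≈ 1.732.
1: 1.472 (Δ0.260)  2: 1.404 (Δ0.328)  3: 1.879 (Δ0.147)  4: 1.718 (Δ0.014)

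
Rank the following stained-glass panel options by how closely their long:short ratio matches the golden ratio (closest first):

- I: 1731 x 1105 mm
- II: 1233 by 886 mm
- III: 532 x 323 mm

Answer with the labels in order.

I: 1731/1105 ≈ 1.567 → |1.567 − 1.618| = 0.051
II: 1233/886 ≈ 1.392 → |1.392 − 1.618| = 0.226
III: 532/323 ≈ 1.647 → |1.647 − 1.618| = 0.029

III, I, II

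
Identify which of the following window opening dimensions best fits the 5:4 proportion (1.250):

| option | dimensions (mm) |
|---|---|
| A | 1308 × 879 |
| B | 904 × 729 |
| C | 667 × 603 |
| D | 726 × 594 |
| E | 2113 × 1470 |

Ratios (long/short): A ≈ 1.488; B ≈ 1.240; C ≈ 1.106; D ≈ 1.222; E ≈ 1.437.
5:4 ≈ 1.250; option B is nearest (Δ 0.010).

B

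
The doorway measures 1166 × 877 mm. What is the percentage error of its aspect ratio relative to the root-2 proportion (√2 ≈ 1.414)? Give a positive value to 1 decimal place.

6.0%

Ratio = 1166 / 877 ≈ 1.3295.
Ideal root-2 ≈ 1.4142. |1.3295 − 1.4142| / 1.4142 ≈ 5.99% → 6.0%.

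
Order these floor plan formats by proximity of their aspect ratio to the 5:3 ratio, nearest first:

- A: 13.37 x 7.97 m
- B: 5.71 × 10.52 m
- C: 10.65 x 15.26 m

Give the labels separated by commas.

A: 13.37/7.97 ≈ 1.678 → |1.678 − 1.667| = 0.011
B: 10.52/5.71 ≈ 1.842 → |1.842 − 1.667| = 0.175
C: 15.26/10.65 ≈ 1.433 → |1.433 − 1.667| = 0.234

A, B, C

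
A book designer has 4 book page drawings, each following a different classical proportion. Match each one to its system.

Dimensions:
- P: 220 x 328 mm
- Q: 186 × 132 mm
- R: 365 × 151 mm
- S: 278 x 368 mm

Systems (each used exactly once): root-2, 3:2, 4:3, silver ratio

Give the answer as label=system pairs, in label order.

P=3:2, Q=root-2, R=silver ratio, S=4:3

P = 328/220 ≈ 1.491 → 3:2 (1.500)
Q = 186/132 ≈ 1.409 → root-2 (1.414)
R = 365/151 ≈ 2.417 → silver ratio (2.414)
S = 368/278 ≈ 1.324 → 4:3 (1.333)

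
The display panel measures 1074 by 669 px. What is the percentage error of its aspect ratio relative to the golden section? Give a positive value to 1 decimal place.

Ratio = 1074 / 669 ≈ 1.6054.
Ideal golden ratio ≈ 1.6180. |1.6054 − 1.6180| / 1.6180 ≈ 0.78% → 0.8%.

0.8%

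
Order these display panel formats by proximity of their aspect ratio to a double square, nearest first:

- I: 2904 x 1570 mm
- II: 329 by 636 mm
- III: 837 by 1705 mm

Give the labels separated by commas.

III, II, I

Ratios: I = 2904 / 1570 ≈ 1.850; II = 636 / 329 ≈ 1.933; III = 1705 / 837 ≈ 2.037.
|Δ from 2.000|: I 0.150; II 0.067; III 0.037.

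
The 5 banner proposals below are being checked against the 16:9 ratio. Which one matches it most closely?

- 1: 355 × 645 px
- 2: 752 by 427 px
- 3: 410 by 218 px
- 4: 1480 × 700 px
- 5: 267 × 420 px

Target 16:9 ≈ 1.778.
1: 1.817 (Δ0.039)  2: 1.761 (Δ0.017)  3: 1.881 (Δ0.103)  4: 2.114 (Δ0.336)  5: 1.573 (Δ0.205)

2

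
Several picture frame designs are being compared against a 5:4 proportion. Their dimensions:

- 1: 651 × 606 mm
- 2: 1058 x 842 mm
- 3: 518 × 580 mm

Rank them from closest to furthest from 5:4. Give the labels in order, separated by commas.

Ratios: 1 = 651 / 606 ≈ 1.074; 2 = 1058 / 842 ≈ 1.257; 3 = 580 / 518 ≈ 1.120.
|Δ from 1.250|: 1 0.176; 2 0.007; 3 0.130.

2, 3, 1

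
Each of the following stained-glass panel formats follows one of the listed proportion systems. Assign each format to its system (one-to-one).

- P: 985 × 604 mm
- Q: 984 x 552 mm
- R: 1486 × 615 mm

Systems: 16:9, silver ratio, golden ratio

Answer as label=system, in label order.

Ratios: P ≈ 1.631; Q ≈ 1.783; R ≈ 2.416.
Targets: 16:9 ≈ 1.778; silver ratio ≈ 2.414; golden ratio ≈ 1.618.

P=golden ratio, Q=16:9, R=silver ratio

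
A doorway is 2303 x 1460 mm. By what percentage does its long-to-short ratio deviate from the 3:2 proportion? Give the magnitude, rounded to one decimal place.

5.2%

Ratio = 2303 / 1460 ≈ 1.5774.
Ideal 3:2 = 1.5000. |1.5774 − 1.5000| / 1.5000 ≈ 5.16% → 5.2%.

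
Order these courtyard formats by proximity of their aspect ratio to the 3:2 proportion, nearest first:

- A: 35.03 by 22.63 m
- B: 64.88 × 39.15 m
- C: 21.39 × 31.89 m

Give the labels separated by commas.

A: 35.03/22.63 ≈ 1.548 → |1.548 − 1.500| = 0.048
B: 64.88/39.15 ≈ 1.657 → |1.657 − 1.500| = 0.157
C: 31.89/21.39 ≈ 1.491 → |1.491 − 1.500| = 0.009

C, A, B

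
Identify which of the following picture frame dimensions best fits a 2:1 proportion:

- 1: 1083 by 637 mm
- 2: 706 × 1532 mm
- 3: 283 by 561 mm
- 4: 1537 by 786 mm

3

Ratios (long/short): 1 ≈ 1.700; 2 ≈ 2.170; 3 ≈ 1.982; 4 ≈ 1.955.
2:1 ≈ 2.000; option 3 is nearest (Δ 0.018).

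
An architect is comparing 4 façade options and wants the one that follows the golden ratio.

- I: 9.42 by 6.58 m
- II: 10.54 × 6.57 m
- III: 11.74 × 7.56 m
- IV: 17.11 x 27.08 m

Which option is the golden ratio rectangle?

II

Target golden ratio ≈ 1.618.
I: 1.432 (Δ0.186)  II: 1.604 (Δ0.014)  III: 1.553 (Δ0.065)  IV: 1.583 (Δ0.035)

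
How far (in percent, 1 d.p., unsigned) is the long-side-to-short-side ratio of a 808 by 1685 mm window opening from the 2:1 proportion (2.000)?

Ratio = 1685 / 808 ≈ 2.0854.
Ideal 2:1 = 2.0000. |2.0854 − 2.0000| / 2.0000 ≈ 4.27% → 4.3%.

4.3%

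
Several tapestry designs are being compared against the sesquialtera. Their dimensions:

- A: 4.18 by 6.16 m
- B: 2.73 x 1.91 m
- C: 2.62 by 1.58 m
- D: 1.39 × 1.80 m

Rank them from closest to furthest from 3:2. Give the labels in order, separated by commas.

A, B, C, D

A: 6.16/4.18 ≈ 1.474 → |1.474 − 1.500| = 0.026
B: 2.73/1.91 ≈ 1.429 → |1.429 − 1.500| = 0.071
C: 2.62/1.58 ≈ 1.658 → |1.658 − 1.500| = 0.158
D: 1.80/1.39 ≈ 1.295 → |1.295 − 1.500| = 0.205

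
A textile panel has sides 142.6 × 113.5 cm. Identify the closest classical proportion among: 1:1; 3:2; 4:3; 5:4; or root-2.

142.6/113.5 ≈ 1.256. Nearest candidates are 5:4 (1.250, off by 0.006) and 4:3 (1.333, off by 0.077).

5:4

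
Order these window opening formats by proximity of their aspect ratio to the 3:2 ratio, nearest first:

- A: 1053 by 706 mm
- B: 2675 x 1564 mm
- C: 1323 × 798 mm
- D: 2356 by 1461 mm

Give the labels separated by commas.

A, D, C, B

Ratios: A = 1053 / 706 ≈ 1.492; B = 2675 / 1564 ≈ 1.710; C = 1323 / 798 ≈ 1.658; D = 2356 / 1461 ≈ 1.613.
|Δ from 1.500|: A 0.008; B 0.210; C 0.158; D 0.113.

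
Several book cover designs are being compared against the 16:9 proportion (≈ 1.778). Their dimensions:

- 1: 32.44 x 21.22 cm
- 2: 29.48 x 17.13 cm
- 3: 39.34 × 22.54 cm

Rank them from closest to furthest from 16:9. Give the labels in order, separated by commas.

Ratios: 1 = 32.44 / 21.22 ≈ 1.529; 2 = 29.48 / 17.13 ≈ 1.721; 3 = 39.34 / 22.54 ≈ 1.745.
|Δ from 1.778|: 1 0.249; 2 0.057; 3 0.033.

3, 2, 1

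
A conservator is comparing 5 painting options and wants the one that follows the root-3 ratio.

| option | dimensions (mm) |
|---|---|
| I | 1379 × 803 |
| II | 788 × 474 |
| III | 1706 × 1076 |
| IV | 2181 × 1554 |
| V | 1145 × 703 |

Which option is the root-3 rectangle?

I

Ratios (long/short): I ≈ 1.717; II ≈ 1.662; III ≈ 1.586; IV ≈ 1.403; V ≈ 1.629.
root-3 ≈ 1.732; option I is nearest (Δ 0.015).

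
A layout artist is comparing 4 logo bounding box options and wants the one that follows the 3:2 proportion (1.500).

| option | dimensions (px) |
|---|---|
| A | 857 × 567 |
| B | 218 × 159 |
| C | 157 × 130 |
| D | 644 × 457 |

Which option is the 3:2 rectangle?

Ratios (long/short): A ≈ 1.511; B ≈ 1.371; C ≈ 1.208; D ≈ 1.409.
3:2 ≈ 1.500; option A is nearest (Δ 0.011).

A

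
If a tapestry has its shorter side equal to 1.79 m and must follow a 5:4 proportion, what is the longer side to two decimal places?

2.24 m

5:4 = 1.25000.
Longer side = 1.79 × 1.25000 ≈ 2.2375 → 2.24 m.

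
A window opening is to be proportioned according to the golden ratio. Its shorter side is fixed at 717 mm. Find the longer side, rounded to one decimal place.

golden ratio ≈ 1.61803.
Longer side = 717 × 1.61803 ≈ 1160.128 → 1160.1 mm.

1160.1 mm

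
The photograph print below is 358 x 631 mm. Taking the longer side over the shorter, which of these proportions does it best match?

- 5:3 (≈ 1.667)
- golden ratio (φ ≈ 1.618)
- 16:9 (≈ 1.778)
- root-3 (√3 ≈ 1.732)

16:9

Ratio = 631 / 358 ≈ 1.763.
Distances: 5:3 1.667 (Δ 0.096); golden ratio 1.618 (Δ 0.145); 16:9 1.778 (Δ 0.015); root-3 1.732 (Δ 0.031).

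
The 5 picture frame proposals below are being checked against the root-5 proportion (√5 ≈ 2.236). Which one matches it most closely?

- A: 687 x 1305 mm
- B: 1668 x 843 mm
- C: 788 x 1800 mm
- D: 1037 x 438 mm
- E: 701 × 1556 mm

Target root-5 ≈ 2.236.
A: 1.900 (Δ0.336)  B: 1.979 (Δ0.257)  C: 2.284 (Δ0.048)  D: 2.368 (Δ0.132)  E: 2.220 (Δ0.016)

E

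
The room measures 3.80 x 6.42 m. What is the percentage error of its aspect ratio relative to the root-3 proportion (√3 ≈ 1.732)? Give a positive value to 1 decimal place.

Ratio = 6.42 / 3.80 ≈ 1.6895.
Ideal root-3 ≈ 1.7321. |1.6895 − 1.7321| / 1.7321 ≈ 2.46% → 2.5%.

2.5%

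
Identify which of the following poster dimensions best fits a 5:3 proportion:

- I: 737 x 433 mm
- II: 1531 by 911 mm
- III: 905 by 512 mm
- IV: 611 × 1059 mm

Ratios (long/short): I ≈ 1.702; II ≈ 1.681; III ≈ 1.768; IV ≈ 1.733.
5:3 ≈ 1.667; option II is nearest (Δ 0.014).

II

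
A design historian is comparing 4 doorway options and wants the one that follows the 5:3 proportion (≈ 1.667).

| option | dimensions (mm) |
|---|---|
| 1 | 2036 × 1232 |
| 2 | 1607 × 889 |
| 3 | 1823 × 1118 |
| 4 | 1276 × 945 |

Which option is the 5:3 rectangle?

1

Target 5:3 ≈ 1.667.
1: 1.653 (Δ0.014)  2: 1.808 (Δ0.141)  3: 1.631 (Δ0.036)  4: 1.350 (Δ0.317)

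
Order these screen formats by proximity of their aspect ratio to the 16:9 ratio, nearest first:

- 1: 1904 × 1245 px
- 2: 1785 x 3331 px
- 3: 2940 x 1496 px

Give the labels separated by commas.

2, 3, 1

1: 1904/1245 ≈ 1.529 → |1.529 − 1.778| = 0.249
2: 3331/1785 ≈ 1.866 → |1.866 − 1.778| = 0.088
3: 2940/1496 ≈ 1.965 → |1.965 − 1.778| = 0.187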